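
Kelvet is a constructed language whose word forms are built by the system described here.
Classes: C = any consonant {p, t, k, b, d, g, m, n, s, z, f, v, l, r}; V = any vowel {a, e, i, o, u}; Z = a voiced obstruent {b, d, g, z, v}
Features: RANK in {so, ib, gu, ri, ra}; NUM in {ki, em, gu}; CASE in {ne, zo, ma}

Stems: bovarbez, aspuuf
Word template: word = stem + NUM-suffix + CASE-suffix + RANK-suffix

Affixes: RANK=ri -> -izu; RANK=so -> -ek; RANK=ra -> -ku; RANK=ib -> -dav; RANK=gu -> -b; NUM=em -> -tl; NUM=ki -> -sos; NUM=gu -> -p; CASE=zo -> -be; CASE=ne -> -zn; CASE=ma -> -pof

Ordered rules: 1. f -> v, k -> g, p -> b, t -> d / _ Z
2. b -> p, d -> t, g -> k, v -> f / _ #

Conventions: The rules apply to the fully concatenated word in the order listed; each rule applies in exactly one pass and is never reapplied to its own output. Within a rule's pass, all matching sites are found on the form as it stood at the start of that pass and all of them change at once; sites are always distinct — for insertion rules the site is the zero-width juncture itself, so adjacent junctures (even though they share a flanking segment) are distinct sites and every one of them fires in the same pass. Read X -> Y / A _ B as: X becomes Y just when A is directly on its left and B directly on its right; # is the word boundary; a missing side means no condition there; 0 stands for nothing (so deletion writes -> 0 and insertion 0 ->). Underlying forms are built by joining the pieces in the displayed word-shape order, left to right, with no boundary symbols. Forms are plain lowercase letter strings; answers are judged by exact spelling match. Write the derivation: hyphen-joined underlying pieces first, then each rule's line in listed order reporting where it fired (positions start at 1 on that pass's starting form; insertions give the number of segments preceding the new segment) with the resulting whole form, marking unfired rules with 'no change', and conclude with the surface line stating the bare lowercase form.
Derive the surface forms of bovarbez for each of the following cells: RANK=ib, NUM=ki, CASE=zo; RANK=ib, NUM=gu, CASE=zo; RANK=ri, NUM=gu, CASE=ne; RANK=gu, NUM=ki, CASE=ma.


cell RANK=ib, NUM=ki, CASE=zo:
underlying: bovarbez-sos-be-dav
1. f -> v, k -> g, p -> b, t -> d / _ Z: no change
2. b -> p, d -> t, g -> k, v -> f / _ #: fires at position(s) 16: bovarbezsosbedaf
surface: bovarbezsosbedaf

cell RANK=ib, NUM=gu, CASE=zo:
underlying: bovarbez-p-be-dav
1. f -> v, k -> g, p -> b, t -> d / _ Z: fires at position(s) 9: bovarbezbbedav
2. b -> p, d -> t, g -> k, v -> f / _ #: fires at position(s) 14: bovarbezbbedaf
surface: bovarbezbbedaf

cell RANK=ri, NUM=gu, CASE=ne:
underlying: bovarbez-p-zn-izu
1. f -> v, k -> g, p -> b, t -> d / _ Z: fires at position(s) 9: bovarbezbznizu
2. b -> p, d -> t, g -> k, v -> f / _ #: no change
surface: bovarbezbznizu

cell RANK=gu, NUM=ki, CASE=ma:
underlying: bovarbez-sos-pof-b
1. f -> v, k -> g, p -> b, t -> d / _ Z: fires at position(s) 14: bovarbezsospovb
2. b -> p, d -> t, g -> k, v -> f / _ #: fires at position(s) 15: bovarbezsospovp
surface: bovarbezsospovp


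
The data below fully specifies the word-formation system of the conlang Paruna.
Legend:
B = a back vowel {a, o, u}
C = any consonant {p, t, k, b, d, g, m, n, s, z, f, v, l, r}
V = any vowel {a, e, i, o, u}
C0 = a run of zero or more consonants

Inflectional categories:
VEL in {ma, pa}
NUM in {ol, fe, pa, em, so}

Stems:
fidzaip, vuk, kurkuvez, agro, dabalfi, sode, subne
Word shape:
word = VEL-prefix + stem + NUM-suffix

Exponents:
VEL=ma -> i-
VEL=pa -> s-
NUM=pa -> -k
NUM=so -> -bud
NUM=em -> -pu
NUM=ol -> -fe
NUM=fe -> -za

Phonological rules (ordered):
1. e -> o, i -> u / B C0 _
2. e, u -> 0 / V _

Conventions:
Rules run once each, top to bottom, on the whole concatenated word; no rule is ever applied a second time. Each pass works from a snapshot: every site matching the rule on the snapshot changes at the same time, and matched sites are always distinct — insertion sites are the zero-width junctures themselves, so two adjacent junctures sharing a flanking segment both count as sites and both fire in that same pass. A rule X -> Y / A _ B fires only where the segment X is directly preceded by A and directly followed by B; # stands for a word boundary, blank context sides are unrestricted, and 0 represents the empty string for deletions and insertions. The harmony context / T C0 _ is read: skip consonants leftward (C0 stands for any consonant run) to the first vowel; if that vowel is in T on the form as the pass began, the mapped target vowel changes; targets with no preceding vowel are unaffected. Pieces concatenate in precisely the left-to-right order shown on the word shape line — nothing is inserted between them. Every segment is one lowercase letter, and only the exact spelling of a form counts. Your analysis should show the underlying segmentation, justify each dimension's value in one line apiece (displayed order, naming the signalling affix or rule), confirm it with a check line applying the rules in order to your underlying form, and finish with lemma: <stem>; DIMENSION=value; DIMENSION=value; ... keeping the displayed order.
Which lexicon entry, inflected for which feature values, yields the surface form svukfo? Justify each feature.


underlying: s-vuk-fe
VEL=pa - signalled by the affix s-
NUM=ol - signalled by the affix -fe
check: svukfe -> svukfo -> svukfo
lemma: vuk; VEL=pa; NUM=ol


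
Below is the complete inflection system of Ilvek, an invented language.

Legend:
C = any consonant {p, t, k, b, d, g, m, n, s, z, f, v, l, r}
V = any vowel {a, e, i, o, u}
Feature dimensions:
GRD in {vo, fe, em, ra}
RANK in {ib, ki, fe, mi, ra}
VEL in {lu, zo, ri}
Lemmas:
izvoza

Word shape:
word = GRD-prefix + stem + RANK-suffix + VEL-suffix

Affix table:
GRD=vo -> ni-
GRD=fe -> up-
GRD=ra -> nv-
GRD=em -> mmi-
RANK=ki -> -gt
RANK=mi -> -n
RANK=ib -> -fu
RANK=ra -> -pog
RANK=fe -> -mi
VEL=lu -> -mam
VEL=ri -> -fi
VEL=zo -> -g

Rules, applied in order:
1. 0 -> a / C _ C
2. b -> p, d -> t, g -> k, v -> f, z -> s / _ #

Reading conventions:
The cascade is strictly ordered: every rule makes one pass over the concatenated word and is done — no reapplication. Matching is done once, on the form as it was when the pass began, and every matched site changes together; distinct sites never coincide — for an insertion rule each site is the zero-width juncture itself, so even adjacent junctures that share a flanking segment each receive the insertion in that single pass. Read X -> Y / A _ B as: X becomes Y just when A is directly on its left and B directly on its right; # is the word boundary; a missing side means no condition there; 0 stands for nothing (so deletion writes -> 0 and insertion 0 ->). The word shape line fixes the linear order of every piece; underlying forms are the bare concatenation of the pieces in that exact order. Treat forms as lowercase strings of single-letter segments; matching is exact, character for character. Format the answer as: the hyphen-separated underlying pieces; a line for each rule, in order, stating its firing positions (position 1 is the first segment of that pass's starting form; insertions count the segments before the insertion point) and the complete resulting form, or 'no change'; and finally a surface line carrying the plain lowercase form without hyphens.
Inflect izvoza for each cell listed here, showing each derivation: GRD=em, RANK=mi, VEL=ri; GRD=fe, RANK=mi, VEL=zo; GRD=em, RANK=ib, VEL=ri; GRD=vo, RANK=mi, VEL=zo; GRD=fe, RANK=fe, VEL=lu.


cell GRD=em, RANK=mi, VEL=ri:
underlying: mmi-izvoza-n-fi
1. 0 -> a / C _ C: inserts after position(s) 1, 5, 10: mamiizavozanafi
2. b -> p, d -> t, g -> k, v -> f, z -> s / _ #: no change
surface: mamiizavozanafi

cell GRD=fe, RANK=mi, VEL=zo:
underlying: up-izvoza-n-g
1. 0 -> a / C _ C: inserts after position(s) 4, 9: upizavozanag
2. b -> p, d -> t, g -> k, v -> f, z -> s / _ #: fires at position(s) 12: upizavozanak
surface: upizavozanak

cell GRD=em, RANK=ib, VEL=ri:
underlying: mmi-izvoza-fu-fi
1. 0 -> a / C _ C: inserts after position(s) 1, 5: mamiizavozafufi
2. b -> p, d -> t, g -> k, v -> f, z -> s / _ #: no change
surface: mamiizavozafufi

cell GRD=vo, RANK=mi, VEL=zo:
underlying: ni-izvoza-n-g
1. 0 -> a / C _ C: inserts after position(s) 4, 9: niizavozanag
2. b -> p, d -> t, g -> k, v -> f, z -> s / _ #: fires at position(s) 12: niizavozanak
surface: niizavozanak

cell GRD=fe, RANK=fe, VEL=lu:
underlying: up-izvoza-mi-mam
1. 0 -> a / C _ C: inserts after position(s) 4: upizavozamimam
2. b -> p, d -> t, g -> k, v -> f, z -> s / _ #: no change
surface: upizavozamimam


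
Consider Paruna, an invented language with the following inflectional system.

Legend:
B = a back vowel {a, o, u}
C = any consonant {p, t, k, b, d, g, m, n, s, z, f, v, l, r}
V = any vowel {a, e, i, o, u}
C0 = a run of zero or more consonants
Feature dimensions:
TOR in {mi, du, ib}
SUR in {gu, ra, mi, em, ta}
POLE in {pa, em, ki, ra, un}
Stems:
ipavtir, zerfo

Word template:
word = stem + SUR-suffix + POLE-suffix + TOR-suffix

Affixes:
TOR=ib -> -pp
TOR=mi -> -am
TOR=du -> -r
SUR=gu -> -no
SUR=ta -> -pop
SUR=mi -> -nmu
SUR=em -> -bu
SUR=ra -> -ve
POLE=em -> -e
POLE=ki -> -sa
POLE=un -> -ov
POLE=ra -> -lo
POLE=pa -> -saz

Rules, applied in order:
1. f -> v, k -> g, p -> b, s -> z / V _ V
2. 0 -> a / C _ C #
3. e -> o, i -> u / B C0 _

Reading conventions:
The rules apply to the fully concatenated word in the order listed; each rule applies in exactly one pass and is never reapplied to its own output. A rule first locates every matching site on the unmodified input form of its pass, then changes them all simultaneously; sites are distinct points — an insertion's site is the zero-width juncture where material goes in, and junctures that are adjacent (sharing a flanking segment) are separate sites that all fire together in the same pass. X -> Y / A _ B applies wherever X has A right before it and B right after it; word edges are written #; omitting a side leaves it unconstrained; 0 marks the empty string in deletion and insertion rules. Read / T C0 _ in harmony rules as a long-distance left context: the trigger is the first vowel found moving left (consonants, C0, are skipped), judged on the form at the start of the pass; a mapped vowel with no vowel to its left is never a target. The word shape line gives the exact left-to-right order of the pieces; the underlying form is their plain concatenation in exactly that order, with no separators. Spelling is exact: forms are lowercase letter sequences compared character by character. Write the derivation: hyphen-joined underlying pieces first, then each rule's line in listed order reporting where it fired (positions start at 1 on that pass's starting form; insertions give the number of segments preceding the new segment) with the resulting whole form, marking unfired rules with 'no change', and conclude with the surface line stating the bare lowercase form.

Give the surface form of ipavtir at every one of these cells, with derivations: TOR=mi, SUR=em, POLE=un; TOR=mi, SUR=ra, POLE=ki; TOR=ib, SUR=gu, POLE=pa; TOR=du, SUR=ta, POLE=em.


cell TOR=mi, SUR=em, POLE=un:
underlying: ipavtir-bu-ov-am
1. f -> v, k -> g, p -> b, s -> z / V _ V: fires at position(s) 2: ibavtirbuovam
2. 0 -> a / C _ C #: no change
3. e -> o, i -> u / B C0 _: fires at position(s) 6: ibavturbuovam
surface: ibavturbuovam

cell TOR=mi, SUR=ra, POLE=ki:
underlying: ipavtir-ve-sa-am
1. f -> v, k -> g, p -> b, s -> z / V _ V: fires at position(s) 2, 10: ibavtirvezaam
2. 0 -> a / C _ C #: no change
3. e -> o, i -> u / B C0 _: fires at position(s) 6: ibavturvezaam
surface: ibavturvezaam

cell TOR=ib, SUR=gu, POLE=pa:
underlying: ipavtir-no-saz-pp
1. f -> v, k -> g, p -> b, s -> z / V _ V: fires at position(s) 2, 10: ibavtirnozazpp
2. 0 -> a / C _ C #: inserts after position(s) 13: ibavtirnozazpap
3. e -> o, i -> u / B C0 _: fires at position(s) 6: ibavturnozazpap
surface: ibavturnozazpap

cell TOR=du, SUR=ta, POLE=em:
underlying: ipavtir-pop-e-r
1. f -> v, k -> g, p -> b, s -> z / V _ V: fires at position(s) 2, 10: ibavtirpober
2. 0 -> a / C _ C #: no change
3. e -> o, i -> u / B C0 _: fires at position(s) 6, 11: ibavturpobor
surface: ibavturpobor


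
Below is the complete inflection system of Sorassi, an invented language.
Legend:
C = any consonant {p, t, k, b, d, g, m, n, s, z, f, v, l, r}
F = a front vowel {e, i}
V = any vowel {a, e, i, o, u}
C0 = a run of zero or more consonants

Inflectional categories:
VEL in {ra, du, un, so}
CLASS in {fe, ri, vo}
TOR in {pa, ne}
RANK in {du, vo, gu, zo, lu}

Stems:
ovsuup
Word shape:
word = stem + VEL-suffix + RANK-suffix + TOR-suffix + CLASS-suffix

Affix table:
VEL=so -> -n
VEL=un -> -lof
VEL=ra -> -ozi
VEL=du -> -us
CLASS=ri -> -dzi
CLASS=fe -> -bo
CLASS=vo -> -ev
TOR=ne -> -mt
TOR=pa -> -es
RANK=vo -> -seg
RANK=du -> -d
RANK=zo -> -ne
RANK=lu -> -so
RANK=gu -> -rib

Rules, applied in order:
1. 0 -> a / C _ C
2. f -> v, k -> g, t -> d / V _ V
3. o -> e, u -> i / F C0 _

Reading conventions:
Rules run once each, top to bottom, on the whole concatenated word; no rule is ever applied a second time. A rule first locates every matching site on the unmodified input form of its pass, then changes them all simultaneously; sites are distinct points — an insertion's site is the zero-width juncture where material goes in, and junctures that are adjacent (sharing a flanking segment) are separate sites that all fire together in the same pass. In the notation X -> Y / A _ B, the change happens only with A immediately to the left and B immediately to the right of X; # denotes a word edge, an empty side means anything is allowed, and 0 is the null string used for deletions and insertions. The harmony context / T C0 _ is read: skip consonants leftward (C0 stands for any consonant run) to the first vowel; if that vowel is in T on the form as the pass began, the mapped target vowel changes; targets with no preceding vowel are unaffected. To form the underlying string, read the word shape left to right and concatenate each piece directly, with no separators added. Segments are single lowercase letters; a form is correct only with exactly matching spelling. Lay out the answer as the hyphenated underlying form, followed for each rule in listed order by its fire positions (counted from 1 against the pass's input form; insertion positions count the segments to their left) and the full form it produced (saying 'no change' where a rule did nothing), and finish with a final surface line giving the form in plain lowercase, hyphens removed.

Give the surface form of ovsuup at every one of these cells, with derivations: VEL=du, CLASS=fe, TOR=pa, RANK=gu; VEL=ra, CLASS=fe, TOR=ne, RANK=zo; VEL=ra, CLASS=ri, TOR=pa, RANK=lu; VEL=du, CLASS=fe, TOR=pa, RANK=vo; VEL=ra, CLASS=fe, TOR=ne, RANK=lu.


cell VEL=du, CLASS=fe, TOR=pa, RANK=gu:
underlying: ovsuup-us-rib-es-bo
1. 0 -> a / C _ C: inserts after position(s) 2, 8, 13: ovasuupusaribesabo
2. f -> v, k -> g, t -> d / V _ V: no change
3. o -> e, u -> i / F C0 _: no change
surface: ovasuupusaribesabo

cell VEL=ra, CLASS=fe, TOR=ne, RANK=zo:
underlying: ovsuup-ozi-ne-mt-bo
1. 0 -> a / C _ C: inserts after position(s) 2, 12, 13: ovasuupozinematabo
2. f -> v, k -> g, t -> d / V _ V: fires at position(s) 15: ovasuupozinemadabo
3. o -> e, u -> i / F C0 _: no change
surface: ovasuupozinemadabo

cell VEL=ra, CLASS=ri, TOR=pa, RANK=lu:
underlying: ovsuup-ozi-so-es-dzi
1. 0 -> a / C _ C: inserts after position(s) 2, 13, 14: ovasuupozisoesadazi
2. f -> v, k -> g, t -> d / V _ V: no change
3. o -> e, u -> i / F C0 _: fires at position(s) 12: ovasuupoziseesadazi
surface: ovasuupoziseesadazi

cell VEL=du, CLASS=fe, TOR=pa, RANK=vo:
underlying: ovsuup-us-seg-es-bo
1. 0 -> a / C _ C: inserts after position(s) 2, 8, 13: ovasuupusasegesabo
2. f -> v, k -> g, t -> d / V _ V: no change
3. o -> e, u -> i / F C0 _: no change
surface: ovasuupusasegesabo

cell VEL=ra, CLASS=fe, TOR=ne, RANK=lu:
underlying: ovsuup-ozi-so-mt-bo
1. 0 -> a / C _ C: inserts after position(s) 2, 12, 13: ovasuupozisomatabo
2. f -> v, k -> g, t -> d / V _ V: fires at position(s) 15: ovasuupozisomadabo
3. o -> e, u -> i / F C0 _: fires at position(s) 12: ovasuupozisemadabo
surface: ovasuupozisemadabo


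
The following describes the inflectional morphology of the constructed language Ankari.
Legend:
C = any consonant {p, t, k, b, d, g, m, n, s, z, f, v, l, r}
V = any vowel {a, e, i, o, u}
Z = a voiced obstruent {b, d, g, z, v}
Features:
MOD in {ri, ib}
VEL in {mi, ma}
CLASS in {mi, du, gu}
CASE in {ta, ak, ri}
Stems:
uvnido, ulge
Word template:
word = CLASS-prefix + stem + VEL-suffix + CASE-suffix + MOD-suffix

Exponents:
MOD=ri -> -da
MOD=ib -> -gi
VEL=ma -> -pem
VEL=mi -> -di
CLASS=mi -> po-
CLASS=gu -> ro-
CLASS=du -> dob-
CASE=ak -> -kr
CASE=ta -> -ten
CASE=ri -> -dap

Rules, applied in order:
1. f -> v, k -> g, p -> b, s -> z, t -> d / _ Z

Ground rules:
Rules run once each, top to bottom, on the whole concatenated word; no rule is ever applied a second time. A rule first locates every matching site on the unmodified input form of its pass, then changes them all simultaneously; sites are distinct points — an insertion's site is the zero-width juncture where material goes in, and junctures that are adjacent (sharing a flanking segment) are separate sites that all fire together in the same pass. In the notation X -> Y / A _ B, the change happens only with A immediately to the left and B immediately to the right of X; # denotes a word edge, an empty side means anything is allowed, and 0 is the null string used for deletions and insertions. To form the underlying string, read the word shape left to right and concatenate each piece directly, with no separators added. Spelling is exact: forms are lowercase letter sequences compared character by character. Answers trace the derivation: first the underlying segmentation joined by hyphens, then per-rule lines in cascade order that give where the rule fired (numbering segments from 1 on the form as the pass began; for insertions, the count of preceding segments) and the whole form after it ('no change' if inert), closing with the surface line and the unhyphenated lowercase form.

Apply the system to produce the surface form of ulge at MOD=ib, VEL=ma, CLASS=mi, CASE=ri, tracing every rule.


underlying: po-ulge-pem-dap-gi
1. f -> v, k -> g, p -> b, s -> z, t -> d / _ Z: fires at position(s) 12: poulgepemdabgi
surface: poulgepemdabgi


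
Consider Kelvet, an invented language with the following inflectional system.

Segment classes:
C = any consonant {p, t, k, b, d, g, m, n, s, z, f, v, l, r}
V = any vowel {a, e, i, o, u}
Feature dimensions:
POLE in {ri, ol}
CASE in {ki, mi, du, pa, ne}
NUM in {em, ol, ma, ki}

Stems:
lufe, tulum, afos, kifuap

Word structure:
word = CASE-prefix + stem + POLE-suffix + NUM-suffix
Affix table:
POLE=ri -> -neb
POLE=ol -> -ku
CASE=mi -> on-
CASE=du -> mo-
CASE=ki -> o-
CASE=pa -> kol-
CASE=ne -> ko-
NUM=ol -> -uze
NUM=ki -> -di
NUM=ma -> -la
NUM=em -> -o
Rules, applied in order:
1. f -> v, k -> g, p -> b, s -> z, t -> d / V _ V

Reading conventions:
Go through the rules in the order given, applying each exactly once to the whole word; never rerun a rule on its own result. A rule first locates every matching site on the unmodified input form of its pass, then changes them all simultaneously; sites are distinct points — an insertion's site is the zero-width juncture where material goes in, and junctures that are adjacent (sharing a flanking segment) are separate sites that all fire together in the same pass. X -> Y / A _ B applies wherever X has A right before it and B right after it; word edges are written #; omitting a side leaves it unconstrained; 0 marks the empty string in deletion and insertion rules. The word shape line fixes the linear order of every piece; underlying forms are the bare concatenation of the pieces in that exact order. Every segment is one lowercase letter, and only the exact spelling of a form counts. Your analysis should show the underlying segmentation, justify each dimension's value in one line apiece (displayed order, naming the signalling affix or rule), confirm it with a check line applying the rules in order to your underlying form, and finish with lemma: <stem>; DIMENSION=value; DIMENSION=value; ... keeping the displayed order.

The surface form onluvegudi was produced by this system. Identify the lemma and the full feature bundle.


underlying: on-lufe-ku-di
POLE=ol - signalled by the affix -ku
CASE=mi - signalled by the affix on-
NUM=ki - signalled by the affix -di
check: onlufekudi -> onluvegudi
lemma: lufe; POLE=ol; CASE=mi; NUM=ki


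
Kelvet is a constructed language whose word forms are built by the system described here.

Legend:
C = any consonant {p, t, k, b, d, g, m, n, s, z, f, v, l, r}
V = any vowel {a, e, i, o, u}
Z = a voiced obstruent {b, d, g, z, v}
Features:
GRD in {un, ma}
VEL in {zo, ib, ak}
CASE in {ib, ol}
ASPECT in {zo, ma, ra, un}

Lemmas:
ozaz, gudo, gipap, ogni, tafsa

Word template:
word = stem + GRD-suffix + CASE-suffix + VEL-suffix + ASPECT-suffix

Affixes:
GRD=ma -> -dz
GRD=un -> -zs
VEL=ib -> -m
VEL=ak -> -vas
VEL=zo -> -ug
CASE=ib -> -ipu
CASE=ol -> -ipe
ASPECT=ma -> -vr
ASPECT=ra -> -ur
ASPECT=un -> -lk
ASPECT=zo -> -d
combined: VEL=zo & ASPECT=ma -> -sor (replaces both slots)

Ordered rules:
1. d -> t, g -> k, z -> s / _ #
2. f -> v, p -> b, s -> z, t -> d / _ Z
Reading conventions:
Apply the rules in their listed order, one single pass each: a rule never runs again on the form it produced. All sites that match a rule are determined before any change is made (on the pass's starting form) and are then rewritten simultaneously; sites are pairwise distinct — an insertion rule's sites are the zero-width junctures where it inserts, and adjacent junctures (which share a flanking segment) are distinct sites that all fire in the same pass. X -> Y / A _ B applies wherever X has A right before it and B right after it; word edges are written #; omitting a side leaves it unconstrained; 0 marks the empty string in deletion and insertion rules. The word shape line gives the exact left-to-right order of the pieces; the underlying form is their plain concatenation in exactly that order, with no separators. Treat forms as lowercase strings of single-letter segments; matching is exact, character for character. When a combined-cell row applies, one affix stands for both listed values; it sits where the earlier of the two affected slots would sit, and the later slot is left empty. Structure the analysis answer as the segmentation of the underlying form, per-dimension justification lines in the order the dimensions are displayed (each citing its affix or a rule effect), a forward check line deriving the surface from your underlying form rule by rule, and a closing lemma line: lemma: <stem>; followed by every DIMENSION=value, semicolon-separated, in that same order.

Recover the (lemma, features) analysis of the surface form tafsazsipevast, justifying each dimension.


underlying: tafsa-zs-ipe-vas-d
GRD=un - signalled by the affix -zs
VEL=ak - signalled by the affix -vas
CASE=ol - signalled by the affix -ipe
ASPECT=zo - signalled by the affix -d
check: tafsazsipevasd -> tafsazsipevast -> tafsazsipevast
lemma: tafsa; GRD=un; VEL=ak; CASE=ol; ASPECT=zo


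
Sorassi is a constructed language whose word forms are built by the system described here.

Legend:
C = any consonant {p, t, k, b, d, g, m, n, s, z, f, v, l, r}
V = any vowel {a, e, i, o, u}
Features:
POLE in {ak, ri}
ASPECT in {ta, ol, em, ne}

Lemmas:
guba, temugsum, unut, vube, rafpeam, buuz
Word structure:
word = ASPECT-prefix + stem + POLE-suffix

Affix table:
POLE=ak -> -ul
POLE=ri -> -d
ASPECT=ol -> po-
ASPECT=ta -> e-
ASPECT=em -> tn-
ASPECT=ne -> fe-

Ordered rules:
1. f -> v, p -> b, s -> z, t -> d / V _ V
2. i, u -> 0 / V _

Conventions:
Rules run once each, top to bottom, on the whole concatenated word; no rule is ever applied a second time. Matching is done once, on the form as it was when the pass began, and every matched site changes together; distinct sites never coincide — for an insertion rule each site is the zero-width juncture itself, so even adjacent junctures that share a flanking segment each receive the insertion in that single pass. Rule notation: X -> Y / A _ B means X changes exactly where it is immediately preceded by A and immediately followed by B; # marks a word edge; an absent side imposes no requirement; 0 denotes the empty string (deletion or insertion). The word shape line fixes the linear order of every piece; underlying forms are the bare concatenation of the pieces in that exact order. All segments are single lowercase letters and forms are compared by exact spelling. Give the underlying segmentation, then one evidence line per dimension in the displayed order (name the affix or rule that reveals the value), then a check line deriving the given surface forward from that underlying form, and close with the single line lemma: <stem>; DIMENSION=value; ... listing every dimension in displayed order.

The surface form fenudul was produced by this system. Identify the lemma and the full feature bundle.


underlying: fe-unut-ul
POLE=ak - signalled by the affix -ul
ASPECT=ne - signalled by the affix fe-
check: feunutul -> feunudul -> fenudul
lemma: unut; POLE=ak; ASPECT=ne


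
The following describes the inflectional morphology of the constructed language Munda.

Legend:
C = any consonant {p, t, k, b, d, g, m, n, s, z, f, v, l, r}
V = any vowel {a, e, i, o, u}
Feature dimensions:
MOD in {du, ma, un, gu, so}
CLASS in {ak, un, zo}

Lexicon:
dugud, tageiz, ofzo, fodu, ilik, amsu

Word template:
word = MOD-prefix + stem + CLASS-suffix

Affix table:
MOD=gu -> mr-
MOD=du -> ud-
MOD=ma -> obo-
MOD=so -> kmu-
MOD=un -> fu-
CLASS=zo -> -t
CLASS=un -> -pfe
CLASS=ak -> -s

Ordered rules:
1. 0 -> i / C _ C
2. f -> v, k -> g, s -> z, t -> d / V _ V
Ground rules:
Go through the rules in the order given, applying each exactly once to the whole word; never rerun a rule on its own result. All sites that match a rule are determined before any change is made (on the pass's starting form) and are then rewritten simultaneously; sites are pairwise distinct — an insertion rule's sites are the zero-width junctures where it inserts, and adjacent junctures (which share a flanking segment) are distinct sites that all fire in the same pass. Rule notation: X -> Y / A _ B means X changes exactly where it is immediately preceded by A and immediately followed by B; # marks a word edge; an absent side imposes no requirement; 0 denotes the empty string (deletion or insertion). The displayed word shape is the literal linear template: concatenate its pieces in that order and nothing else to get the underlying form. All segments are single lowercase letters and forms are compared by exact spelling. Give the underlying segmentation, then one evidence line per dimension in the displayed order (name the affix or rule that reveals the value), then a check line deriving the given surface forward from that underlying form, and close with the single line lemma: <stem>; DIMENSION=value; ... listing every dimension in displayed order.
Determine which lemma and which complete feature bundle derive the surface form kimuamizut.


underlying: kmu-amsu-t
MOD=so - signalled by the affix kmu-
CLASS=zo - signalled by the affix -t
check: kmuamsut -> kimuamisut -> kimuamizut
lemma: amsu; MOD=so; CLASS=zo


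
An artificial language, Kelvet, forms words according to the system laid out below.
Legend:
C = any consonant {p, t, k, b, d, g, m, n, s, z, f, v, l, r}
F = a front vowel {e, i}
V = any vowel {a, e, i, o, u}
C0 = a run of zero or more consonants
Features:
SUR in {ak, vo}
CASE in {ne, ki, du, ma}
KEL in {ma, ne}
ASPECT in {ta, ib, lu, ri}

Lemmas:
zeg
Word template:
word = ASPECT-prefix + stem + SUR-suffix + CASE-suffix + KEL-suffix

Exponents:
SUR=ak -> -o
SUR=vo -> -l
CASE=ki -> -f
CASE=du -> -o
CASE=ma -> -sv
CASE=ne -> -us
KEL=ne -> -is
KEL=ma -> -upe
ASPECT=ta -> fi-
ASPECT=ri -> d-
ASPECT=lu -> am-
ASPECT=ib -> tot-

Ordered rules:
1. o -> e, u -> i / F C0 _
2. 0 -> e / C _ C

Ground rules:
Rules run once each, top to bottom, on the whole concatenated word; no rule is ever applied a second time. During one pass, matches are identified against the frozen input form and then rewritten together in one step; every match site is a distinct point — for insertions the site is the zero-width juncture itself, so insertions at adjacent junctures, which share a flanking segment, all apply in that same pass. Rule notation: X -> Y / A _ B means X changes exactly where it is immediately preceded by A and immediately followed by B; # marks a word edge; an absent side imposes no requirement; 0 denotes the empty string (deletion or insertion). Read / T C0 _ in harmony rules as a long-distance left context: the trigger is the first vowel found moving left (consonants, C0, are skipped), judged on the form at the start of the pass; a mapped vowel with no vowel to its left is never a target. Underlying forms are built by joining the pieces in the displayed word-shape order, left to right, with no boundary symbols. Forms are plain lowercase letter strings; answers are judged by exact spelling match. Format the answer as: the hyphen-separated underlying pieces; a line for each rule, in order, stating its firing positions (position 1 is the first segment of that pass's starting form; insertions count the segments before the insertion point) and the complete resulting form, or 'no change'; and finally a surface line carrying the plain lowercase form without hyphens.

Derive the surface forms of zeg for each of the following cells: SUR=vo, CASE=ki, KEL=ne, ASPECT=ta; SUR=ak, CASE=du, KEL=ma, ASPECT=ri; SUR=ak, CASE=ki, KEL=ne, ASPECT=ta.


cell SUR=vo, CASE=ki, KEL=ne, ASPECT=ta:
underlying: fi-zeg-l-f-is
1. o -> e, u -> i / F C0 _: no change
2. 0 -> e / C _ C: inserts after position(s) 5, 6: fizegelefis
surface: fizegelefis

cell SUR=ak, CASE=du, KEL=ma, ASPECT=ri:
underlying: d-zeg-o-o-upe
1. o -> e, u -> i / F C0 _: fires at position(s) 5: dzegeoupe
2. 0 -> e / C _ C: inserts after position(s) 1: dezegeoupe
surface: dezegeoupe

cell SUR=ak, CASE=ki, KEL=ne, ASPECT=ta:
underlying: fi-zeg-o-f-is
1. o -> e, u -> i / F C0 _: fires at position(s) 6: fizegefis
2. 0 -> e / C _ C: no change
surface: fizegefis


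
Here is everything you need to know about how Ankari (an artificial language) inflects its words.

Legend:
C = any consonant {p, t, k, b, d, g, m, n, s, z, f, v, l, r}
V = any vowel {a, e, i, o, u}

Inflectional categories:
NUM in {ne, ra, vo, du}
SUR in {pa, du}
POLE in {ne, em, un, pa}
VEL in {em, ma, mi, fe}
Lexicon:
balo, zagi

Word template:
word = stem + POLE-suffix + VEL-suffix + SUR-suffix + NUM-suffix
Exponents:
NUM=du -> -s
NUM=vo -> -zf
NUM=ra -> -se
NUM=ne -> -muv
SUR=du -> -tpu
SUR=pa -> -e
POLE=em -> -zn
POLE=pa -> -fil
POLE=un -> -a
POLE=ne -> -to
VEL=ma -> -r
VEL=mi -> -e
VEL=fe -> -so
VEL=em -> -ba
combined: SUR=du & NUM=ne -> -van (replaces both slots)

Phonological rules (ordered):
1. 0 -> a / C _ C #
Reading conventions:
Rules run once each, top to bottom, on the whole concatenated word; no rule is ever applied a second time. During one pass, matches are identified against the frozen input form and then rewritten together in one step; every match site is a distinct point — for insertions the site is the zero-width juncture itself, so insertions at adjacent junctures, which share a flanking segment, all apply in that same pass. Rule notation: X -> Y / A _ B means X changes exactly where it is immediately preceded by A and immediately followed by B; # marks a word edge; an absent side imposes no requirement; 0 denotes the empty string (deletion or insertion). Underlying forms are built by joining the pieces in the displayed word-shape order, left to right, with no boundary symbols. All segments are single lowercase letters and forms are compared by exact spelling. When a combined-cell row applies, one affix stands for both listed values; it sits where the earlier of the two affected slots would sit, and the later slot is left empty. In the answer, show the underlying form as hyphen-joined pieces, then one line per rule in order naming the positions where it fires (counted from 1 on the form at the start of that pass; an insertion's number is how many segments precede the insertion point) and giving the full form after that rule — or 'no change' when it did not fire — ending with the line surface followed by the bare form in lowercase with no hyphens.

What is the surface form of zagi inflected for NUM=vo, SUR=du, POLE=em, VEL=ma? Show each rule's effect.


underlying: zagi-zn-r-tpu-zf
1. 0 -> a / C _ C #: inserts after position(s) 11: zagiznrtpuzaf
surface: zagiznrtpuzaf


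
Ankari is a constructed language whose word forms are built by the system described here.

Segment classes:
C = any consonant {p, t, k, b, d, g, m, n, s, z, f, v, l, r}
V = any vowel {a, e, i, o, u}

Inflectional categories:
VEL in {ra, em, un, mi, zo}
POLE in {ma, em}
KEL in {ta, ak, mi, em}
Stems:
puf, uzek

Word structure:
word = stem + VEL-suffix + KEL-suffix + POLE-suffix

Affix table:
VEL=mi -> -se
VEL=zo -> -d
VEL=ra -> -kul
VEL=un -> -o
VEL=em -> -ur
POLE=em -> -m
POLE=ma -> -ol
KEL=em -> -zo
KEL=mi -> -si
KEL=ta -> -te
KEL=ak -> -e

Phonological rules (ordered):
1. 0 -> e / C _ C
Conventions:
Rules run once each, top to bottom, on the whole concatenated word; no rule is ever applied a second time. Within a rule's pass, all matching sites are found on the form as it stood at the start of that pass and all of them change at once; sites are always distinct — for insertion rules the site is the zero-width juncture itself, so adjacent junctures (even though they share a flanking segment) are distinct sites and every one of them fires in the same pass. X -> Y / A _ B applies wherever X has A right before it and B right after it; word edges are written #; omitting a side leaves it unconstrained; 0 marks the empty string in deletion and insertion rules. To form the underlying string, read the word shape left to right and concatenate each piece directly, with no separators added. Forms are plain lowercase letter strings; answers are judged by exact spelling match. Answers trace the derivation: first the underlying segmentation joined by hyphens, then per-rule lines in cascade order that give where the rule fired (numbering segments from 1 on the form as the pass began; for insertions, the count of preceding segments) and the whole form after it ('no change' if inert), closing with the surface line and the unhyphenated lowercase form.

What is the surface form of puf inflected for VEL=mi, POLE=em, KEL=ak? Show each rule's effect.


underlying: puf-se-e-m
1. 0 -> e / C _ C: inserts after position(s) 3: pufeseem
surface: pufeseem


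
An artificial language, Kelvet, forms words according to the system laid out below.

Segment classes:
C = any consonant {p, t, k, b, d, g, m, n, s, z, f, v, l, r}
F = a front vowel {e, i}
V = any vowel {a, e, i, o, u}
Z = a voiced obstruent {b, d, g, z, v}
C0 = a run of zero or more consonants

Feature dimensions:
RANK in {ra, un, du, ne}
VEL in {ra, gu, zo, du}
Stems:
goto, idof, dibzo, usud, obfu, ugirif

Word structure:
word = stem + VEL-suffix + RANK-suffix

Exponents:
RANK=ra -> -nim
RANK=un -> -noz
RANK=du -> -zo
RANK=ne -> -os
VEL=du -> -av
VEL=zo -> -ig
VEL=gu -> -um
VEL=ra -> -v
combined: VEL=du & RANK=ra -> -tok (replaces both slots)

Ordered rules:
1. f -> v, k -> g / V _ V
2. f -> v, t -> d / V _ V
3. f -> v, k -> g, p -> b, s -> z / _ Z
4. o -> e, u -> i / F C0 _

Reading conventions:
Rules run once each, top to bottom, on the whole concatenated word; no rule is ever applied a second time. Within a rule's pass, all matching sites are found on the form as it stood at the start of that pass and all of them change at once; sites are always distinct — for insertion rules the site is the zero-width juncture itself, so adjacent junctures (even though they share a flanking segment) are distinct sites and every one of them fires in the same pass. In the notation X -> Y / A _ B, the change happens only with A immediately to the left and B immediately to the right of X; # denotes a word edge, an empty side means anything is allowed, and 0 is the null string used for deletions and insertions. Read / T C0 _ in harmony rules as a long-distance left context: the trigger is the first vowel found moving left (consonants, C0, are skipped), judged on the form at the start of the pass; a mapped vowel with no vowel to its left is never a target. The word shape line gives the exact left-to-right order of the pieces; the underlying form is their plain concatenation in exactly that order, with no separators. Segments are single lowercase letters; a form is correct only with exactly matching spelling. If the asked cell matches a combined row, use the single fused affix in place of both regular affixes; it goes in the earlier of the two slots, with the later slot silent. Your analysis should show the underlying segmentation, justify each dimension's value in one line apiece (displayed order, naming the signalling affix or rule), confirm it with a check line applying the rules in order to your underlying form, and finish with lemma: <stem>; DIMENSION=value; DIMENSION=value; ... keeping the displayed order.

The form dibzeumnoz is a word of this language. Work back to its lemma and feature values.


underlying: dibzo-um-noz
RANK=un - signalled by the affix -noz
VEL=gu - signalled by the affix -um
check: dibzoumnoz -> dibzoumnoz -> dibzoumnoz -> dibzoumnoz -> dibzeumnoz
lemma: dibzo; RANK=un; VEL=gu


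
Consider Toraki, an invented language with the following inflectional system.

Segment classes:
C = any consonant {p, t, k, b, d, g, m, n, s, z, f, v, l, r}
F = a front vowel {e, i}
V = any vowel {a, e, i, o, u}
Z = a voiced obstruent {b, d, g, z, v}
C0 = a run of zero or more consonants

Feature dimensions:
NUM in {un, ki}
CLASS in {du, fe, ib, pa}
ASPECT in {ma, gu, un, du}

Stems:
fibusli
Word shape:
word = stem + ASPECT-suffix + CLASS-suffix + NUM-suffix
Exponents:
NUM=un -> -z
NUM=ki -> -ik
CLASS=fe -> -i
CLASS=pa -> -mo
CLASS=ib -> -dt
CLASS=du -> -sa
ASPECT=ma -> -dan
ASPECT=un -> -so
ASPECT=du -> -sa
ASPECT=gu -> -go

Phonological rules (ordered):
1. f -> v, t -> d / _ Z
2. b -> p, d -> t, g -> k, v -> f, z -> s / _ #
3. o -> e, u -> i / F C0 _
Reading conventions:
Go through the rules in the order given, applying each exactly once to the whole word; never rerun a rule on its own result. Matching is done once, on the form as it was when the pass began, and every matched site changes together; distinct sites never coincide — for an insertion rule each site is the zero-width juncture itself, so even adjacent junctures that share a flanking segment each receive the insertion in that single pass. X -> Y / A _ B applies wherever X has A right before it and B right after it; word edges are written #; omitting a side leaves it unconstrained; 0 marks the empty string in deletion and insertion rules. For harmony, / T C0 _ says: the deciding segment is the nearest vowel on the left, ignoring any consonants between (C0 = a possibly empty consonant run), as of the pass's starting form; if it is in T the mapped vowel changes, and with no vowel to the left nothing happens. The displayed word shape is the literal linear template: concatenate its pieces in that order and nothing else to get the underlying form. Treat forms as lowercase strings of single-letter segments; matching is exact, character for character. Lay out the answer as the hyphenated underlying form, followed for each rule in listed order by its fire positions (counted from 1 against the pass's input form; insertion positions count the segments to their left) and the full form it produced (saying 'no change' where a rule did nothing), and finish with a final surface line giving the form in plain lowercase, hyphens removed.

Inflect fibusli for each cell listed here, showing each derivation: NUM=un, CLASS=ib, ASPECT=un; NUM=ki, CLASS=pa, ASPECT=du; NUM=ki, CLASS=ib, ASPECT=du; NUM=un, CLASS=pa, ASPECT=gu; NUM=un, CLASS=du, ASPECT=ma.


cell NUM=un, CLASS=ib, ASPECT=un:
underlying: fibusli-so-dt-z
1. f -> v, t -> d / _ Z: fires at position(s) 11: fibuslisoddz
2. b -> p, d -> t, g -> k, v -> f, z -> s / _ #: fires at position(s) 12: fibuslisodds
3. o -> e, u -> i / F C0 _: fires at position(s) 4, 9: fibislisedds
surface: fibislisedds

cell NUM=ki, CLASS=pa, ASPECT=du:
underlying: fibusli-sa-mo-ik
1. f -> v, t -> d / _ Z: no change
2. b -> p, d -> t, g -> k, v -> f, z -> s / _ #: no change
3. o -> e, u -> i / F C0 _: fires at position(s) 4: fibislisamoik
surface: fibislisamoik

cell NUM=ki, CLASS=ib, ASPECT=du:
underlying: fibusli-sa-dt-ik
1. f -> v, t -> d / _ Z: no change
2. b -> p, d -> t, g -> k, v -> f, z -> s / _ #: no change
3. o -> e, u -> i / F C0 _: fires at position(s) 4: fibislisadtik
surface: fibislisadtik

cell NUM=un, CLASS=pa, ASPECT=gu:
underlying: fibusli-go-mo-z
1. f -> v, t -> d / _ Z: no change
2. b -> p, d -> t, g -> k, v -> f, z -> s / _ #: fires at position(s) 12: fibusligomos
3. o -> e, u -> i / F C0 _: fires at position(s) 4, 9: fibisligemos
surface: fibisligemos

cell NUM=un, CLASS=du, ASPECT=ma:
underlying: fibusli-dan-sa-z
1. f -> v, t -> d / _ Z: no change
2. b -> p, d -> t, g -> k, v -> f, z -> s / _ #: fires at position(s) 13: fibuslidansas
3. o -> e, u -> i / F C0 _: fires at position(s) 4: fibislidansas
surface: fibislidansas
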